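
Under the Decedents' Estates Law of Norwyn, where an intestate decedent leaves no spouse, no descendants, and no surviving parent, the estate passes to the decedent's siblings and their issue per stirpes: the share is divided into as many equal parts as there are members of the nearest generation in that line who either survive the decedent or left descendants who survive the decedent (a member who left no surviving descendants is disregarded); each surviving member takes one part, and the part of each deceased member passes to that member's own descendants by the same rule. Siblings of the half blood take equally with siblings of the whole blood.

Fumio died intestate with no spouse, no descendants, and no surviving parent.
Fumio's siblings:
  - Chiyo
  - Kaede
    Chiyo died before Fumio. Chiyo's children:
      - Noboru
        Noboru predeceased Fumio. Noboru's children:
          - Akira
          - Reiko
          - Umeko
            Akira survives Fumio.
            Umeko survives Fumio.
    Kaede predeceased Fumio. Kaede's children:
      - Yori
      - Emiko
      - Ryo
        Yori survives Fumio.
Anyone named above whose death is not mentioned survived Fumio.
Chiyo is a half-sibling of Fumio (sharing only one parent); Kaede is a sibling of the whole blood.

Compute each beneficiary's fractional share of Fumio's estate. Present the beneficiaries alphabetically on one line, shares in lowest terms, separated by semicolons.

No spouse, descendants, or parent survives, so the estate passes to Fumio's siblings per stirpes.
Half-blood and whole-blood siblings take equally under the stated rule.
The estate is divided into 2 equal shares of 1/2 among Chiyo, Kaede.
Chiyo predeceased; the 1/2 allotted to Chiyo's branch passes to Chiyo's issue by representation.
Noboru's line is the sole branch at this level, so the full 1/2 passes to Noboru's issue by representation.
The 1/2 is divided into 3 equal shares of 1/6 among Akira, Reiko, Umeko.
Akira is living and takes 1/6.
Reiko is living and takes 1/6.
Umeko is living and takes 1/6.
Kaede predeceased; the 1/2 allotted to Kaede's branch passes to Kaede's issue by representation.
The 1/2 is divided into 3 equal shares of 1/6 among Yori, Emiko, Ryo.
Yori is living and takes 1/6.
Emiko is living and takes 1/6.
Ryo is living and takes 1/6.

Akira 1/6; Emiko 1/6; Reiko 1/6; Ryo 1/6; Umeko 1/6; Yori 1/6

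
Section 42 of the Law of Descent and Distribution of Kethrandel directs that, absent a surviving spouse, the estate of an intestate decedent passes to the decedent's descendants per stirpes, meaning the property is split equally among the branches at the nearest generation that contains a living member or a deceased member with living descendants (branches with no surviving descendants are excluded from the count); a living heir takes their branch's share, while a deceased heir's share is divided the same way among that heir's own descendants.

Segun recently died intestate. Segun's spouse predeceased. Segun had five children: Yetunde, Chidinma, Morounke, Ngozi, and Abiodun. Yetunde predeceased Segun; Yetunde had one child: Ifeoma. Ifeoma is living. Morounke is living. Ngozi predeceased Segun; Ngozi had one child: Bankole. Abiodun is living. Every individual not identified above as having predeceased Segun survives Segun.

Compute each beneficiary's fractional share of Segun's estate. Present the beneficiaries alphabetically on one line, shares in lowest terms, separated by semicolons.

There is no surviving spouse, so the entire estate passes to Segun's descendants per stirpes.
The estate is divided into 5 equal shares of 1/5 among Yetunde, Chidinma, Morounke, Ngozi, Abiodun.
Yetunde predeceased; the 1/5 allotted to Yetunde's branch passes to Yetunde's issue by representation.
Ifeoma is the sole taker at this level and receives the full 1/5.
Chidinma is living and takes 1/5.
Morounke is living and takes 1/5.
Ngozi predeceased; the 1/5 allotted to Ngozi's branch passes to Ngozi's issue by representation.
Bankole is the sole taker at this level and receives the full 1/5.
Abiodun is living and takes 1/5.

Abiodun 1/5; Bankole 1/5; Chidinma 1/5; Ifeoma 1/5; Morounke 1/5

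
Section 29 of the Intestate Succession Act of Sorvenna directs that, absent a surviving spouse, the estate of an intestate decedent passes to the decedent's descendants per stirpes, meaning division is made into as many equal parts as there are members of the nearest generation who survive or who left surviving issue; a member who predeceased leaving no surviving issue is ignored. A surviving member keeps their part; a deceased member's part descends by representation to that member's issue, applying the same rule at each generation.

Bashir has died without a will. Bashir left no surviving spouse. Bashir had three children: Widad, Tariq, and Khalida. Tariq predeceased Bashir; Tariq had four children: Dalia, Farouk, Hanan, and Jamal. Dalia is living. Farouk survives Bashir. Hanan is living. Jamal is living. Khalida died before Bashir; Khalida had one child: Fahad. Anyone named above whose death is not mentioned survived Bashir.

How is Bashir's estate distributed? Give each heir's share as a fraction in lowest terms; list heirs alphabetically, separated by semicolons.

There is no surviving spouse, so the entire estate passes to Bashir's descendants per stirpes.
The estate is divided into 3 equal shares of 1/3 among Widad, Tariq, Khalida.
Widad is living and takes 1/3.
Tariq predeceased; the 1/3 allotted to Tariq's branch passes to Tariq's issue by representation.
The 1/3 is divided into 4 equal shares of 1/12 among Dalia, Farouk, Hanan, Jamal.
Dalia is living and takes 1/12.
Farouk is living and takes 1/12.
Hanan is living and takes 1/12.
Jamal is living and takes 1/12.
Khalida predeceased; the 1/3 allotted to Khalida's branch passes to Khalida's issue by representation.
Fahad is the sole taker at this level and receives the full 1/3.

Dalia 1/12; Fahad 1/3; Farouk 1/12; Hanan 1/12; Jamal 1/12; Widad 1/3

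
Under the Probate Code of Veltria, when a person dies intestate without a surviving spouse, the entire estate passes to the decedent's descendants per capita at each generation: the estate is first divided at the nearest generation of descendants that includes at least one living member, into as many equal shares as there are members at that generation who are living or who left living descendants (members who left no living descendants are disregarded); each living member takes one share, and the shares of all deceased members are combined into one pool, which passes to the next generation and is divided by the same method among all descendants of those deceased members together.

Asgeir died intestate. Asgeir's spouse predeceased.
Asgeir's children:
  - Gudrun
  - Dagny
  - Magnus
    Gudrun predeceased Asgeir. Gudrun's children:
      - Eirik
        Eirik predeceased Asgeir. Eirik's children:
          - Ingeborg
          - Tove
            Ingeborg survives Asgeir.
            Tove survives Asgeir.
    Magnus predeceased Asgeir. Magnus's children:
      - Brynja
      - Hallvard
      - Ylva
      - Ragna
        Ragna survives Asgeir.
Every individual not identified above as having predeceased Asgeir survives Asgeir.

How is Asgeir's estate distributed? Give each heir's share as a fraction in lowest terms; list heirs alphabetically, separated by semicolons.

There is no surviving spouse, so the entire estate passes to Asgeir's descendants per capita at each generation.
At generation 1 (Gudrun, Dagny, Magnus) there are 3 shares of (1)/3 = 1/3 each.
Living: Dagny — each takes 1/3.
Deceased: Gudrun and Magnus. Their combined 2/3 is pooled and carried to generation 2.
At generation 2 (Eirik, Brynja, Hallvard, Ylva, Ragna) there are 5 shares of (2/3)/5 = 2/15 each.
Living: Brynja, Hallvard, Ylva, and Ragna — each takes 2/15.
Deceased: Eirik. That 2/15 share is carried to generation 3.
At generation 3 (Ingeborg, Tove) there are 2 shares of (2/15)/2 = 1/15 each.
Living: Ingeborg and Tove — each takes 1/15.

Brynja 2/15; Dagny 1/3; Hallvard 2/15; Ingeborg 1/15; Ragna 2/15; Tove 1/15; Ylva 2/15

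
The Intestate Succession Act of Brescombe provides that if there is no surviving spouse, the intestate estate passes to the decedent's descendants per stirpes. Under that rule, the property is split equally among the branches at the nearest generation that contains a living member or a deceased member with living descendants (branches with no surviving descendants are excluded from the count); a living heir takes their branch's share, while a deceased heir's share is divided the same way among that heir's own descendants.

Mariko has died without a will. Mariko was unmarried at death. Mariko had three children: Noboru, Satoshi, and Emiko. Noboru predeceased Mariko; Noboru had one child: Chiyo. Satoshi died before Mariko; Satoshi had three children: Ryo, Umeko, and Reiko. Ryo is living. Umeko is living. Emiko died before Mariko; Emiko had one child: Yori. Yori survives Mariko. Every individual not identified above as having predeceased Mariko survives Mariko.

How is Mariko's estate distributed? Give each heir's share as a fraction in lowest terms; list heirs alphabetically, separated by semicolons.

There is no surviving spouse, so the entire estate passes to Mariko's descendants per stirpes.
The estate is divided into 3 equal shares of 1/3 among Noboru, Satoshi, Emiko.
Noboru predeceased; the 1/3 allotted to Noboru's branch passes to Noboru's issue by representation.
Chiyo is the sole taker at this level and receives the full 1/3.
Satoshi predeceased; the 1/3 allotted to Satoshi's branch passes to Satoshi's issue by representation.
The 1/3 is divided into 3 equal shares of 1/9 among Ryo, Umeko, Reiko.
Ryo is living and takes 1/9.
Umeko is living and takes 1/9.
Reiko is living and takes 1/9.
Emiko predeceased; the 1/3 allotted to Emiko's branch passes to Emiko's issue by representation.
Yori is the sole taker at this level and receives the full 1/3.

Chiyo 1/3; Reiko 1/9; Ryo 1/9; Umeko 1/9; Yori 1/3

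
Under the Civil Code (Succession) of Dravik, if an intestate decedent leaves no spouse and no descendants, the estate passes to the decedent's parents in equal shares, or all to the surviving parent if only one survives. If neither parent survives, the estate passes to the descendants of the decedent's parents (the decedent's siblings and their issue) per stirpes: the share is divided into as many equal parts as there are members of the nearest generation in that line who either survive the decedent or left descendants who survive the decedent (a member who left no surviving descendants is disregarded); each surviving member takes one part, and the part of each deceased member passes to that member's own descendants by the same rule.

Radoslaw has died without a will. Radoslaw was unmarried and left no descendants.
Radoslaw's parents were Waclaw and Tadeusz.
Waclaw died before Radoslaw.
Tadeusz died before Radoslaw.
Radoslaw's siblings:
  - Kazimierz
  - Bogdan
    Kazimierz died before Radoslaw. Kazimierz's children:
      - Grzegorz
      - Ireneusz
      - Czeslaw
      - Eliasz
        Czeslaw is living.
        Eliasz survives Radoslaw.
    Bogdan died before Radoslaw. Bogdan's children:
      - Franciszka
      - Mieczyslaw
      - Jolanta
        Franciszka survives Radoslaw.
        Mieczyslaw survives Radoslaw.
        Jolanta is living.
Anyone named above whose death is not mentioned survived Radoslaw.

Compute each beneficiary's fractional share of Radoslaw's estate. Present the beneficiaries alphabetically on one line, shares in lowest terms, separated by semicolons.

Czeslaw 1/8; Eliasz 1/8; Franciszka 1/6; Grzegorz 1/8; Ireneusz 1/8; Jolanta 1/6; Mieczyslaw 1/6

Neither parent survives and there are no descendants, so the estate passes to Radoslaw's siblings and their issue per stirpes.
The estate is divided into 2 equal shares of 1/2 among Kazimierz, Bogdan.
Kazimierz predeceased; the 1/2 allotted to Kazimierz's branch passes to Kazimierz's issue by representation.
The 1/2 is divided into 4 equal shares of 1/8 among Grzegorz, Ireneusz, Czeslaw, Eliasz.
Grzegorz is living and takes 1/8.
Ireneusz is living and takes 1/8.
Czeslaw is living and takes 1/8.
Eliasz is living and takes 1/8.
Bogdan predeceased; the 1/2 allotted to Bogdan's branch passes to Bogdan's issue by representation.
The 1/2 is divided into 3 equal shares of 1/6 among Franciszka, Mieczyslaw, Jolanta.
Franciszka is living and takes 1/6.
Mieczyslaw is living and takes 1/6.
Jolanta is living and takes 1/6.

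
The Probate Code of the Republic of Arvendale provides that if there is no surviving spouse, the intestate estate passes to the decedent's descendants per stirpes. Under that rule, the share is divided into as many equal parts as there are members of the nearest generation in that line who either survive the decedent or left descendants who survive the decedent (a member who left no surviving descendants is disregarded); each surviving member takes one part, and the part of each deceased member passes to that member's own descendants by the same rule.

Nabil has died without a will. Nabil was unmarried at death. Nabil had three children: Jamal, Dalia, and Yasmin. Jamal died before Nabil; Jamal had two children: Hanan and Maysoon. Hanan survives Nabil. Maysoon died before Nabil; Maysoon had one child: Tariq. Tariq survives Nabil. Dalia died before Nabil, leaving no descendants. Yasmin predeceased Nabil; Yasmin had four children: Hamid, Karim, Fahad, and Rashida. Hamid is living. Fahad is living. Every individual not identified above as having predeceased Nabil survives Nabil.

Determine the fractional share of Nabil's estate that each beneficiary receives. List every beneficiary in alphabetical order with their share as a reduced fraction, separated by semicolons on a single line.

Fahad 1/8; Hamid 1/8; Hanan 1/4; Karim 1/8; Rashida 1/8; Tariq 1/4

There is no surviving spouse, so the entire estate passes to Nabil's descendants per stirpes.
Dalia left no surviving issue, so that branch lapses and is disregarded.
The estate is divided into 2 equal shares of 1/2 among Jamal, Yasmin.
Jamal predeceased; the 1/2 allotted to Jamal's branch passes to Jamal's issue by representation.
The 1/2 is divided into 2 equal shares of 1/4 among Hanan, Maysoon.
Hanan is living and takes 1/4.
Maysoon predeceased; the 1/4 allotted to Maysoon's branch passes to Maysoon's issue by representation.
Tariq is the sole taker at this level and receives the full 1/4.
Yasmin predeceased; the 1/2 allotted to Yasmin's branch passes to Yasmin's issue by representation.
The 1/2 is divided into 4 equal shares of 1/8 among Hamid, Karim, Fahad, Rashida.
Hamid is living and takes 1/8.
Karim is living and takes 1/8.
Fahad is living and takes 1/8.
Rashida is living and takes 1/8.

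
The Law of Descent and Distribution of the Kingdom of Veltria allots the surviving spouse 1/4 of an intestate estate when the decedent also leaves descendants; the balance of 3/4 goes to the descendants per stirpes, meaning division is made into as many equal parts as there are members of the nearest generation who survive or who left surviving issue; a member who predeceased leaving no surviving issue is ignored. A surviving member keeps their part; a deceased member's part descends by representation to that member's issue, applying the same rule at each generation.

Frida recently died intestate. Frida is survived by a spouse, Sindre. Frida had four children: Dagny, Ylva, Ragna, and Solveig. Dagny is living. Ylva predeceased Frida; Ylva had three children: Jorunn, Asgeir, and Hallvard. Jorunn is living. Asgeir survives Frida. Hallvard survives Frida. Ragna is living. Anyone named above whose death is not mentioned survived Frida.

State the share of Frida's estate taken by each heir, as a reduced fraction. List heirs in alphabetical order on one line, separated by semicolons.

Asgeir 1/16; Dagny 3/16; Hallvard 1/16; Jorunn 1/16; Ragna 3/16; Sindre 1/4; Solveig 3/16

Sindre, as surviving spouse, takes 1/4.
The remaining 3/4 passes to Frida's descendants per stirpes.
The 3/4 is divided into 4 equal shares of 3/16 among Dagny, Ylva, Ragna, Solveig.
Dagny is living and takes 3/16.
Ylva predeceased; the 3/16 allotted to Ylva's branch passes to Ylva's issue by representation.
The 3/16 is divided into 3 equal shares of 1/16 among Jorunn, Asgeir, Hallvard.
Jorunn is living and takes 1/16.
Asgeir is living and takes 1/16.
Hallvard is living and takes 1/16.
Ragna is living and takes 3/16.
Solveig is living and takes 3/16.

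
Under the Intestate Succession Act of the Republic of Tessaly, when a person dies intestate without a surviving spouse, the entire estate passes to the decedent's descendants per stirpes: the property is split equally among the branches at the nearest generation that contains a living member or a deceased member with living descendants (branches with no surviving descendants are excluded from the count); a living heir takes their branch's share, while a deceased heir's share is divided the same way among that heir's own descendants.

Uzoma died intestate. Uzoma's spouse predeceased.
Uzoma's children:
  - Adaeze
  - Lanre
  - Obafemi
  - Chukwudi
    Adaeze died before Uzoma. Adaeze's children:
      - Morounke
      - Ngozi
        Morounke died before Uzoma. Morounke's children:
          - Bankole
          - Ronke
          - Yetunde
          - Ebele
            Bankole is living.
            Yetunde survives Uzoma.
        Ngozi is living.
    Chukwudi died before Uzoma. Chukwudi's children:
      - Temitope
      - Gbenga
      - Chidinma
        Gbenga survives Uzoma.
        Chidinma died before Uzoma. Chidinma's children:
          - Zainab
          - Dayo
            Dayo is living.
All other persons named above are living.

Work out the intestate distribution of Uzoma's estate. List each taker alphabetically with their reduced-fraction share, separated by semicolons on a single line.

Bankole 1/32; Dayo 1/24; Ebele 1/32; Gbenga 1/12; Lanre 1/4; Ngozi 1/8; Obafemi 1/4; Ronke 1/32; Temitope 1/12; Yetunde 1/32; Zainab 1/24

There is no surviving spouse, so the entire estate passes to Uzoma's descendants per stirpes.
The estate is divided into 4 equal shares of 1/4 among Adaeze, Lanre, Obafemi, Chukwudi.
Adaeze predeceased; the 1/4 allotted to Adaeze's branch passes to Adaeze's issue by representation.
The 1/4 is divided into 2 equal shares of 1/8 among Morounke, Ngozi.
Morounke predeceased; the 1/8 allotted to Morounke's branch passes to Morounke's issue by representation.
The 1/8 is divided into 4 equal shares of 1/32 among Bankole, Ronke, Yetunde, Ebele.
Bankole is living and takes 1/32.
Ronke is living and takes 1/32.
Yetunde is living and takes 1/32.
Ebele is living and takes 1/32.
Ngozi is living and takes 1/8.
Lanre is living and takes 1/4.
Obafemi is living and takes 1/4.
Chukwudi predeceased; the 1/4 allotted to Chukwudi's branch passes to Chukwudi's issue by representation.
The 1/4 is divided into 3 equal shares of 1/12 among Temitope, Gbenga, Chidinma.
Temitope is living and takes 1/12.
Gbenga is living and takes 1/12.
Chidinma predeceased; the 1/12 allotted to Chidinma's branch passes to Chidinma's issue by representation.
The 1/12 is divided into 2 equal shares of 1/24 among Zainab, Dayo.
Zainab is living and takes 1/24.
Dayo is living and takes 1/24.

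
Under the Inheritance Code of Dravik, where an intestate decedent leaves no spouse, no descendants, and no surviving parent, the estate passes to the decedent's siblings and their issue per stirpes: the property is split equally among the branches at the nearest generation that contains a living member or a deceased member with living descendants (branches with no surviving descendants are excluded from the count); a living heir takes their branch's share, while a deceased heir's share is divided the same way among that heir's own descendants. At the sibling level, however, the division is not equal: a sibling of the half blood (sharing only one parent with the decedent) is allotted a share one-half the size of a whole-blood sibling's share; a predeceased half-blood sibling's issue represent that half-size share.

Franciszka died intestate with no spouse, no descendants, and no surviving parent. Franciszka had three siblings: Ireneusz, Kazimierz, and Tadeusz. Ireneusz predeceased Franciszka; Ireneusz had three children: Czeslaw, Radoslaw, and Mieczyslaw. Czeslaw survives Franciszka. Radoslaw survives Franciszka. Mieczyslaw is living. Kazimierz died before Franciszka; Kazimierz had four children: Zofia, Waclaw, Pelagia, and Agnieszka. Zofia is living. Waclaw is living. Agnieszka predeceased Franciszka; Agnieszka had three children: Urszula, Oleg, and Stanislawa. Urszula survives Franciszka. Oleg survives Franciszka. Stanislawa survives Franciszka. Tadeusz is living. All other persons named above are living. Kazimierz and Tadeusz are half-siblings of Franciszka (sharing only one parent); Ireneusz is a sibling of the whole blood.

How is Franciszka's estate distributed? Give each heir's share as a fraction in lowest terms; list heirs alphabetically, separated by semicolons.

Czeslaw 1/6; Mieczyslaw 1/6; Oleg 1/48; Pelagia 1/16; Radoslaw 1/6; Stanislawa 1/48; Tadeusz 1/4; Urszula 1/48; Waclaw 1/16; Zofia 1/16

No spouse, descendants, or parent survives, so the estate passes to Franciszka's siblings per stirpes.
Half-blood siblings count for one-half the weight of whole-blood siblings at the initial division.
Dividing 1 in proportion to weights (total weight 2): Ireneusz (weight 1) → 1/2; Kazimierz (weight 1/2) → 1/4; Tadeusz (weight 1/2) → 1/4.
Ireneusz predeceased; the 1/2 allotted to Ireneusz's branch passes to Ireneusz's issue by representation.
The 1/2 is divided into 3 equal shares of 1/6 among Czeslaw, Radoslaw, Mieczyslaw.
Czeslaw is living and takes 1/6.
Radoslaw is living and takes 1/6.
Mieczyslaw is living and takes 1/6.
Kazimierz predeceased; the 1/4 allotted to Kazimierz's branch passes to Kazimierz's issue by representation.
The 1/4 is divided into 4 equal shares of 1/16 among Zofia, Waclaw, Pelagia, Agnieszka.
Zofia is living and takes 1/16.
Waclaw is living and takes 1/16.
Pelagia is living and takes 1/16.
Agnieszka predeceased; the 1/16 allotted to Agnieszka's branch passes to Agnieszka's issue by representation.
The 1/16 is divided into 3 equal shares of 1/48 among Urszula, Oleg, Stanislawa.
Urszula is living and takes 1/48.
Oleg is living and takes 1/48.
Stanislawa is living and takes 1/48.
Tadeusz is living and takes 1/4.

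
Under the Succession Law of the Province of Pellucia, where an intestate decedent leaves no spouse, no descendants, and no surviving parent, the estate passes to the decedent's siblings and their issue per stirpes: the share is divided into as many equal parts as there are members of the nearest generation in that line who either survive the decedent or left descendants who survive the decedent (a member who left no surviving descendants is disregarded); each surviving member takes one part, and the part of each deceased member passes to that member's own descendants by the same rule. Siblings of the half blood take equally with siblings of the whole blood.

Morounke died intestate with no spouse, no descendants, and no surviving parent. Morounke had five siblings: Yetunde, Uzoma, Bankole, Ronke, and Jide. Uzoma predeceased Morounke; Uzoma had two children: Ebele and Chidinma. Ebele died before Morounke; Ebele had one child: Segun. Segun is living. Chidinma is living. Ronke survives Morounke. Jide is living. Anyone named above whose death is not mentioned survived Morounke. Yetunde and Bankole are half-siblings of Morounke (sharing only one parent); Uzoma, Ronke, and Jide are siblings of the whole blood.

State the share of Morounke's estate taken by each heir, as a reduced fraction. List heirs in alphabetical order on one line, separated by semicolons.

No spouse, descendants, or parent survives, so the estate passes to Morounke's siblings per stirpes.
Half-blood and whole-blood siblings take equally under the stated rule.
The estate is divided into 5 equal shares of 1/5 among Yetunde, Uzoma, Bankole, Ronke, Jide.
Yetunde is living and takes 1/5.
Uzoma predeceased; the 1/5 allotted to Uzoma's branch passes to Uzoma's issue by representation.
The 1/5 is divided into 2 equal shares of 1/10 among Ebele, Chidinma.
Ebele predeceased; the 1/10 allotted to Ebele's branch passes to Ebele's issue by representation.
Segun is the sole taker at this level and receives the full 1/10.
Chidinma is living and takes 1/10.
Bankole is living and takes 1/5.
Ronke is living and takes 1/5.
Jide is living and takes 1/5.

Bankole 1/5; Chidinma 1/10; Jide 1/5; Ronke 1/5; Segun 1/10; Yetunde 1/5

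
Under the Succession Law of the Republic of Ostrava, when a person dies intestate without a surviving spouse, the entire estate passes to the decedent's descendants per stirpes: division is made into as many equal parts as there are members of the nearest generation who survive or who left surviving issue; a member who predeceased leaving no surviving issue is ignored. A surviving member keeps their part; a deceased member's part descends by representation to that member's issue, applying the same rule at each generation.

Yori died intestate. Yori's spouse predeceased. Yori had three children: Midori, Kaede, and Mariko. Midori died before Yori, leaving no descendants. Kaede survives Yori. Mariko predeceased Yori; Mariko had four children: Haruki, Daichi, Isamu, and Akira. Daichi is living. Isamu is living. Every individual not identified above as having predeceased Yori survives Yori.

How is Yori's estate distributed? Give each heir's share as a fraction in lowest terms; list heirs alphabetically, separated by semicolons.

Akira 1/8; Daichi 1/8; Haruki 1/8; Isamu 1/8; Kaede 1/2

There is no surviving spouse, so the entire estate passes to Yori's descendants per stirpes.
Midori left no surviving issue, so that branch lapses and is disregarded.
The estate is divided into 2 equal shares of 1/2 among Kaede, Mariko.
Kaede is living and takes 1/2.
Mariko predeceased; the 1/2 allotted to Mariko's branch passes to Mariko's issue by representation.
The 1/2 is divided into 4 equal shares of 1/8 among Haruki, Daichi, Isamu, Akira.
Haruki is living and takes 1/8.
Daichi is living and takes 1/8.
Isamu is living and takes 1/8.
Akira is living and takes 1/8.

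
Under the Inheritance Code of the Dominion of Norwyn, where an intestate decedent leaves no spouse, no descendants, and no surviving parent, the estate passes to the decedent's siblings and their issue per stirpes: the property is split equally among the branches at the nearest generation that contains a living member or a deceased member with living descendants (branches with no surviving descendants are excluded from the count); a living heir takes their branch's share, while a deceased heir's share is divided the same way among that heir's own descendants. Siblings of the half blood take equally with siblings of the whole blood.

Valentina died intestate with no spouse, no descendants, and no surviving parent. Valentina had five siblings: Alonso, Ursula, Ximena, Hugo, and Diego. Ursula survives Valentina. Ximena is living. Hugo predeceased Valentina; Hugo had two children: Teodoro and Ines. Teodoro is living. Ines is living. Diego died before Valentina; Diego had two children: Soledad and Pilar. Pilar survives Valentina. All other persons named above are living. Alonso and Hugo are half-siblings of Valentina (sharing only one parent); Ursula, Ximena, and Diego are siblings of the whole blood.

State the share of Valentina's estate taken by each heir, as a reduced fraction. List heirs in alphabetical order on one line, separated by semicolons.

No spouse, descendants, or parent survives, so the estate passes to Valentina's siblings per stirpes.
Half-blood and whole-blood siblings take equally under the stated rule.
The estate is divided into 5 equal shares of 1/5 among Alonso, Ursula, Ximena, Hugo, Diego.
Alonso is living and takes 1/5.
Ursula is living and takes 1/5.
Ximena is living and takes 1/5.
Hugo predeceased; the 1/5 allotted to Hugo's branch passes to Hugo's issue by representation.
The 1/5 is divided into 2 equal shares of 1/10 among Teodoro, Ines.
Teodoro is living and takes 1/10.
Ines is living and takes 1/10.
Diego predeceased; the 1/5 allotted to Diego's branch passes to Diego's issue by representation.
The 1/5 is divided into 2 equal shares of 1/10 among Soledad, Pilar.
Soledad is living and takes 1/10.
Pilar is living and takes 1/10.

Alonso 1/5; Ines 1/10; Pilar 1/10; Soledad 1/10; Teodoro 1/10; Ursula 1/5; Ximena 1/5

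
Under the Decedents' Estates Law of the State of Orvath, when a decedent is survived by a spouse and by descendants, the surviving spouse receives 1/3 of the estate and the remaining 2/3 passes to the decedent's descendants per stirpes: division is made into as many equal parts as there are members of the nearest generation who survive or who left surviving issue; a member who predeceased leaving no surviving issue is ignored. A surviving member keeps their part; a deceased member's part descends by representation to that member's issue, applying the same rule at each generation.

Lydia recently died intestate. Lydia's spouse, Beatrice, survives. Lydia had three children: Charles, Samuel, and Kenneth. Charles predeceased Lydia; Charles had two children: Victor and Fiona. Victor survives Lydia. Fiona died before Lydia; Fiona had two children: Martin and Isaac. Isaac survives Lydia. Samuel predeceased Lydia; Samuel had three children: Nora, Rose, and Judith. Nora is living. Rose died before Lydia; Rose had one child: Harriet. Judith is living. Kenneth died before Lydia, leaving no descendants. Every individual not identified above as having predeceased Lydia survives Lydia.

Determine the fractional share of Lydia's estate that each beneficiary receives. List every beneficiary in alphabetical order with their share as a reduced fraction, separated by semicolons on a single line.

Beatrice, as surviving spouse, takes 1/3.
The remaining 2/3 passes to Lydia's descendants per stirpes.
Kenneth left no surviving issue, so that branch lapses and is disregarded.
The 2/3 is divided into 2 equal shares of 1/3 among Charles, Samuel.
Charles predeceased; the 1/3 allotted to Charles's branch passes to Charles's issue by representation.
The 1/3 is divided into 2 equal shares of 1/6 among Victor, Fiona.
Victor is living and takes 1/6.
Fiona predeceased; the 1/6 allotted to Fiona's branch passes to Fiona's issue by representation.
The 1/6 is divided into 2 equal shares of 1/12 among Martin, Isaac.
Martin is living and takes 1/12.
Isaac is living and takes 1/12.
Samuel predeceased; the 1/3 allotted to Samuel's branch passes to Samuel's issue by representation.
The 1/3 is divided into 3 equal shares of 1/9 among Nora, Rose, Judith.
Nora is living and takes 1/9.
Rose predeceased; the 1/9 allotted to Rose's branch passes to Rose's issue by representation.
Harriet is the sole taker at this level and receives the full 1/9.
Judith is living and takes 1/9.

Beatrice 1/3; Harriet 1/9; Isaac 1/12; Judith 1/9; Martin 1/12; Nora 1/9; Victor 1/6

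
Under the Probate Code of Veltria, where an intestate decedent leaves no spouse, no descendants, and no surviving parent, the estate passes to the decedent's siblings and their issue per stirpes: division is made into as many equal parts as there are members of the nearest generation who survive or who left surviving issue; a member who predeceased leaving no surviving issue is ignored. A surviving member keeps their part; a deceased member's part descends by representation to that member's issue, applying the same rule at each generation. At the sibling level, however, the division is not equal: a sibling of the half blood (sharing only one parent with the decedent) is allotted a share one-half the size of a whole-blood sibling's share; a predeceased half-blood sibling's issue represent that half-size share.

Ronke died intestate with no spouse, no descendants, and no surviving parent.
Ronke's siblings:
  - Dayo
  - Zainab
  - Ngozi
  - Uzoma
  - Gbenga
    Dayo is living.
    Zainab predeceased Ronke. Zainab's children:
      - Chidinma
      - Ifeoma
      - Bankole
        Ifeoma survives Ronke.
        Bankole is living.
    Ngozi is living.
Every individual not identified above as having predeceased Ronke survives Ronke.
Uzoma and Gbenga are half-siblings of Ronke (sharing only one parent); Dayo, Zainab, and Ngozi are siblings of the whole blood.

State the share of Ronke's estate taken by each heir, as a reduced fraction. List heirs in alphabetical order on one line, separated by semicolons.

Bankole 1/12; Chidinma 1/12; Dayo 1/4; Gbenga 1/8; Ifeoma 1/12; Ngozi 1/4; Uzoma 1/8

No spouse, descendants, or parent survives, so the estate passes to Ronke's siblings per stirpes.
Half-blood siblings count for one-half the weight of whole-blood siblings at the initial division.
Dividing 1 in proportion to weights (total weight 4): Dayo (weight 1) → 1/4; Zainab (weight 1) → 1/4; Ngozi (weight 1) → 1/4; Uzoma (weight 1/2) → 1/8; Gbenga (weight 1/2) → 1/8.
Dayo is living and takes 1/4.
Zainab predeceased; the 1/4 allotted to Zainab's branch passes to Zainab's issue by representation.
The 1/4 is divided into 3 equal shares of 1/12 among Chidinma, Ifeoma, Bankole.
Chidinma is living and takes 1/12.
Ifeoma is living and takes 1/12.
Bankole is living and takes 1/12.
Ngozi is living and takes 1/4.
Uzoma is living and takes 1/8.
Gbenga is living and takes 1/8.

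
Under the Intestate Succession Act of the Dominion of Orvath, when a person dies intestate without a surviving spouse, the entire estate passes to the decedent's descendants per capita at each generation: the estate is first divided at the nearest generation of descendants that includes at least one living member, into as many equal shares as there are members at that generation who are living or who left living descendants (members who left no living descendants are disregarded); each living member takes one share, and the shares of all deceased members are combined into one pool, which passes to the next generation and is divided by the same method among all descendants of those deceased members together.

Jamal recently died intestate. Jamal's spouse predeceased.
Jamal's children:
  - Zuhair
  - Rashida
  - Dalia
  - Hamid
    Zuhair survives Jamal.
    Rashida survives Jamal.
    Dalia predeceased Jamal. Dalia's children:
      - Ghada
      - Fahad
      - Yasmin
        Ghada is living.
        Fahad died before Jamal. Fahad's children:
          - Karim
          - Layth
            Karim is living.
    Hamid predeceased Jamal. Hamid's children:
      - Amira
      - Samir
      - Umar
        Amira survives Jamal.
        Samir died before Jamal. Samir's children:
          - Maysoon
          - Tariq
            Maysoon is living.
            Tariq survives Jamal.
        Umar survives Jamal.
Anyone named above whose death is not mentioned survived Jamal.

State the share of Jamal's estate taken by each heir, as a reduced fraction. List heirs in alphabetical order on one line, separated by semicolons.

There is no surviving spouse, so the entire estate passes to Jamal's descendants per capita at each generation.
At generation 1 (Zuhair, Rashida, Dalia, Hamid) there are 4 shares of (1)/4 = 1/4 each.
Living: Zuhair and Rashida — each takes 1/4.
Deceased: Dalia and Hamid. Their combined 1/2 is pooled and carried to generation 2.
At generation 2 (Ghada, Fahad, Yasmin, Amira, Samir, Umar) there are 6 shares of (1/2)/6 = 1/12 each.
Living: Ghada, Yasmin, Amira, and Umar — each takes 1/12.
Deceased: Fahad and Samir. Their combined 1/6 is pooled and carried to generation 3.
At generation 3 (Karim, Layth, Maysoon, Tariq) there are 4 shares of (1/6)/4 = 1/24 each.
Living: Karim, Layth, Maysoon, and Tariq — each takes 1/24.

Amira 1/12; Ghada 1/12; Karim 1/24; Layth 1/24; Maysoon 1/24; Rashida 1/4; Tariq 1/24; Umar 1/12; Yasmin 1/12; Zuhair 1/4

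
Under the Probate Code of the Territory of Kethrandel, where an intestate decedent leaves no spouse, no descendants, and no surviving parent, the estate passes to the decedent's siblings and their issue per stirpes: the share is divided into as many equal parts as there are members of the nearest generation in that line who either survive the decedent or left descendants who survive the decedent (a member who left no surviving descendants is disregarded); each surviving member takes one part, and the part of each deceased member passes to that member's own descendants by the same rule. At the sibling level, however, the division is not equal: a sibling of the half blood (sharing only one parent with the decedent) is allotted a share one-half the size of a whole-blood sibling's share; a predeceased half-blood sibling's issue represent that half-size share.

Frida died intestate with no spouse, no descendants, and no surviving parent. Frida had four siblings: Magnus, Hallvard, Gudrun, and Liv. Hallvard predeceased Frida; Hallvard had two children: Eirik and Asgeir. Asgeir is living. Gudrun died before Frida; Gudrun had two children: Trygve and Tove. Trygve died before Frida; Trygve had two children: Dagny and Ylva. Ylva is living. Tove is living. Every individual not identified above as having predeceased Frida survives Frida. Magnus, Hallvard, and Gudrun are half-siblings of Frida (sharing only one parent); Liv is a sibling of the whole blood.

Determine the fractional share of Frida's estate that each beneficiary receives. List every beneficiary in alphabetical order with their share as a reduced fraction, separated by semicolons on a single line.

No spouse, descendants, or parent survives, so the estate passes to Frida's siblings per stirpes.
Half-blood siblings count for one-half the weight of whole-blood siblings at the initial division.
Dividing 1 in proportion to weights (total weight 5/2): Magnus (weight 1/2) → 1/5; Hallvard (weight 1/2) → 1/5; Gudrun (weight 1/2) → 1/5; Liv (weight 1) → 2/5.
Magnus is living and takes 1/5.
Hallvard predeceased; the 1/5 allotted to Hallvard's branch passes to Hallvard's issue by representation.
The 1/5 is divided into 2 equal shares of 1/10 among Eirik, Asgeir.
Eirik is living and takes 1/10.
Asgeir is living and takes 1/10.
Gudrun predeceased; the 1/5 allotted to Gudrun's branch passes to Gudrun's issue by representation.
The 1/5 is divided into 2 equal shares of 1/10 among Trygve, Tove.
Trygve predeceased; the 1/10 allotted to Trygve's branch passes to Trygve's issue by representation.
The 1/10 is divided into 2 equal shares of 1/20 among Dagny, Ylva.
Dagny is living and takes 1/20.
Ylva is living and takes 1/20.
Tove is living and takes 1/10.
Liv is living and takes 2/5.

Asgeir 1/10; Dagny 1/20; Eirik 1/10; Liv 2/5; Magnus 1/5; Tove 1/10; Ylva 1/20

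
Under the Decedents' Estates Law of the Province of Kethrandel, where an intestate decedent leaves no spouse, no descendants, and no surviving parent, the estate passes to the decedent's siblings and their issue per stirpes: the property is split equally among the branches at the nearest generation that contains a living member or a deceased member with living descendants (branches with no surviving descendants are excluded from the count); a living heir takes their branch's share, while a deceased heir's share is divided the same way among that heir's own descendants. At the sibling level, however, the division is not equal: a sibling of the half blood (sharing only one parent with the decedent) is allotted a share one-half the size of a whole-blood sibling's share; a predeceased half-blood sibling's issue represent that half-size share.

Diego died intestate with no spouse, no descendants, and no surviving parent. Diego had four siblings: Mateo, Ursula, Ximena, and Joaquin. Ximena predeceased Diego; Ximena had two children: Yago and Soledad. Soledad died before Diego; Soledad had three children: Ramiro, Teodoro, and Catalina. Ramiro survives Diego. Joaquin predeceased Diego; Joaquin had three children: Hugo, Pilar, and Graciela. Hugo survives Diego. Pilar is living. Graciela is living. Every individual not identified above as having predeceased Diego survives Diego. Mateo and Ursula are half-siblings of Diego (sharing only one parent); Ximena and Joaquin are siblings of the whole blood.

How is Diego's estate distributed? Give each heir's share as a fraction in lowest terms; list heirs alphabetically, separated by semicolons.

No spouse, descendants, or parent survives, so the estate passes to Diego's siblings per stirpes.
Half-blood siblings count for one-half the weight of whole-blood siblings at the initial division.
Dividing 1 in proportion to weights (total weight 3): Mateo (weight 1/2) → 1/6; Ursula (weight 1/2) → 1/6; Ximena (weight 1) → 1/3; Joaquin (weight 1) → 1/3.
Mateo is living and takes 1/6.
Ursula is living and takes 1/6.
Ximena predeceased; the 1/3 allotted to Ximena's branch passes to Ximena's issue by representation.
The 1/3 is divided into 2 equal shares of 1/6 among Yago, Soledad.
Yago is living and takes 1/6.
Soledad predeceased; the 1/6 allotted to Soledad's branch passes to Soledad's issue by representation.
The 1/6 is divided into 3 equal shares of 1/18 among Ramiro, Teodoro, Catalina.
Ramiro is living and takes 1/18.
Teodoro is living and takes 1/18.
Catalina is living and takes 1/18.
Joaquin predeceased; the 1/3 allotted to Joaquin's branch passes to Joaquin's issue by representation.
The 1/3 is divided into 3 equal shares of 1/9 among Hugo, Pilar, Graciela.
Hugo is living and takes 1/9.
Pilar is living and takes 1/9.
Graciela is living and takes 1/9.

Catalina 1/18; Graciela 1/9; Hugo 1/9; Mateo 1/6; Pilar 1/9; Ramiro 1/18; Teodoro 1/18; Ursula 1/6; Yago 1/6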